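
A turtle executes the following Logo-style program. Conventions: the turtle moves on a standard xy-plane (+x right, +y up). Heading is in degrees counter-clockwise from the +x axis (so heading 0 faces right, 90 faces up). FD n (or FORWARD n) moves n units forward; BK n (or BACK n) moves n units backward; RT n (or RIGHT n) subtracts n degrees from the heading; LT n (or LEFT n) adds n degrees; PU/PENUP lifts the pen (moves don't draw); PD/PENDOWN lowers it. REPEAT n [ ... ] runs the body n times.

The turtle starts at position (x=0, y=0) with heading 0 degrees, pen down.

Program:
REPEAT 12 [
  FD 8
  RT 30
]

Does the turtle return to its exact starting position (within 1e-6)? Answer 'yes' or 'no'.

Executing turtle program step by step:
Start: pos=(0,0), heading=0, pen down
REPEAT 12 [
  -- iteration 1/12 --
  FD 8: (0,0) -> (8,0) [heading=0, draw]
  RT 30: heading 0 -> 330
  -- iteration 2/12 --
  FD 8: (8,0) -> (14.928,-4) [heading=330, draw]
  RT 30: heading 330 -> 300
  -- iteration 3/12 --
  FD 8: (14.928,-4) -> (18.928,-10.928) [heading=300, draw]
  RT 30: heading 300 -> 270
  -- iteration 4/12 --
  FD 8: (18.928,-10.928) -> (18.928,-18.928) [heading=270, draw]
  RT 30: heading 270 -> 240
  -- iteration 5/12 --
  FD 8: (18.928,-18.928) -> (14.928,-25.856) [heading=240, draw]
  RT 30: heading 240 -> 210
  -- iteration 6/12 --
  FD 8: (14.928,-25.856) -> (8,-29.856) [heading=210, draw]
  RT 30: heading 210 -> 180
  -- iteration 7/12 --
  FD 8: (8,-29.856) -> (0,-29.856) [heading=180, draw]
  RT 30: heading 180 -> 150
  -- iteration 8/12 --
  FD 8: (0,-29.856) -> (-6.928,-25.856) [heading=150, draw]
  RT 30: heading 150 -> 120
  -- iteration 9/12 --
  FD 8: (-6.928,-25.856) -> (-10.928,-18.928) [heading=120, draw]
  RT 30: heading 120 -> 90
  -- iteration 10/12 --
  FD 8: (-10.928,-18.928) -> (-10.928,-10.928) [heading=90, draw]
  RT 30: heading 90 -> 60
  -- iteration 11/12 --
  FD 8: (-10.928,-10.928) -> (-6.928,-4) [heading=60, draw]
  RT 30: heading 60 -> 30
  -- iteration 12/12 --
  FD 8: (-6.928,-4) -> (0,0) [heading=30, draw]
  RT 30: heading 30 -> 0
]
Final: pos=(0,0), heading=0, 12 segment(s) drawn

Start position: (0, 0)
Final position: (0, 0)
Distance = 0; < 1e-6 -> CLOSED

Answer: yes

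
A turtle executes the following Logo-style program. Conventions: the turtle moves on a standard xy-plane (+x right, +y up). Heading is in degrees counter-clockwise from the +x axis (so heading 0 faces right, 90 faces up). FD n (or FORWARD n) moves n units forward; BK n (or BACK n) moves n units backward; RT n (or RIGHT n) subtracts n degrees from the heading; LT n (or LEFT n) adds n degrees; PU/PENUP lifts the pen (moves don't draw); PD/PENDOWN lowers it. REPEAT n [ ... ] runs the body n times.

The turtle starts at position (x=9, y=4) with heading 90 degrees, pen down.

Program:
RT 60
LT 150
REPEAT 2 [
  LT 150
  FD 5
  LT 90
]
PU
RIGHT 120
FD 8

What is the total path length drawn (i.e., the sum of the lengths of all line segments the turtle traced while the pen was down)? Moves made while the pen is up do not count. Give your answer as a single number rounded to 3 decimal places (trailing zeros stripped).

Answer: 10

Derivation:
Executing turtle program step by step:
Start: pos=(9,4), heading=90, pen down
RT 60: heading 90 -> 30
LT 150: heading 30 -> 180
REPEAT 2 [
  -- iteration 1/2 --
  LT 150: heading 180 -> 330
  FD 5: (9,4) -> (13.33,1.5) [heading=330, draw]
  LT 90: heading 330 -> 60
  -- iteration 2/2 --
  LT 150: heading 60 -> 210
  FD 5: (13.33,1.5) -> (9,-1) [heading=210, draw]
  LT 90: heading 210 -> 300
]
PU: pen up
RT 120: heading 300 -> 180
FD 8: (9,-1) -> (1,-1) [heading=180, move]
Final: pos=(1,-1), heading=180, 2 segment(s) drawn

Segment lengths:
  seg 1: (9,4) -> (13.33,1.5), length = 5
  seg 2: (13.33,1.5) -> (9,-1), length = 5
Total = 10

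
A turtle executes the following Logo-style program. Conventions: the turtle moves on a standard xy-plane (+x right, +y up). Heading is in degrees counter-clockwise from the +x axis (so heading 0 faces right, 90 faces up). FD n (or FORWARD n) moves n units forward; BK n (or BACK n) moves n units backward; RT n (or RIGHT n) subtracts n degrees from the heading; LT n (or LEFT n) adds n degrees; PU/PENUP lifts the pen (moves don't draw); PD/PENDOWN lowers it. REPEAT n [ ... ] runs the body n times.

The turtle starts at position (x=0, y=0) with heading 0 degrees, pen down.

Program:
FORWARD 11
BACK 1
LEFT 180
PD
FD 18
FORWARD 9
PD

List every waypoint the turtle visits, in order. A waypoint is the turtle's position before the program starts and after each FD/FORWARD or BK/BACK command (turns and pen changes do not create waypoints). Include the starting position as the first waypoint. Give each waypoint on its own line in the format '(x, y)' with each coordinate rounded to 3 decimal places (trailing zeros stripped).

Executing turtle program step by step:
Start: pos=(0,0), heading=0, pen down
FD 11: (0,0) -> (11,0) [heading=0, draw]
BK 1: (11,0) -> (10,0) [heading=0, draw]
LT 180: heading 0 -> 180
PD: pen down
FD 18: (10,0) -> (-8,0) [heading=180, draw]
FD 9: (-8,0) -> (-17,0) [heading=180, draw]
PD: pen down
Final: pos=(-17,0), heading=180, 4 segment(s) drawn
Waypoints (5 total):
(0, 0)
(11, 0)
(10, 0)
(-8, 0)
(-17, 0)

Answer: (0, 0)
(11, 0)
(10, 0)
(-8, 0)
(-17, 0)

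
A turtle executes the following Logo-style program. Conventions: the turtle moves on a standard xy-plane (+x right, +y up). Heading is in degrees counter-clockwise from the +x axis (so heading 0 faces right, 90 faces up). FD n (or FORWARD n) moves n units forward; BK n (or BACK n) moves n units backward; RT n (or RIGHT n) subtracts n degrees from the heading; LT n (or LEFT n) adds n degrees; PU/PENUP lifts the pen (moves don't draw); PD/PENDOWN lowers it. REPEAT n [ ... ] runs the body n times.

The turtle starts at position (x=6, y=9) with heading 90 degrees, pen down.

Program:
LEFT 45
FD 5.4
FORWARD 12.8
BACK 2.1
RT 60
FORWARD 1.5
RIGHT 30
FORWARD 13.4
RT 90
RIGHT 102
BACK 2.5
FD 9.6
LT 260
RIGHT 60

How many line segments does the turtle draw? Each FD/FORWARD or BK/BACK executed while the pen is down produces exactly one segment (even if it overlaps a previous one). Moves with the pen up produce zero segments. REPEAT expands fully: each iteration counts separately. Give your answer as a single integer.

Executing turtle program step by step:
Start: pos=(6,9), heading=90, pen down
LT 45: heading 90 -> 135
FD 5.4: (6,9) -> (2.182,12.818) [heading=135, draw]
FD 12.8: (2.182,12.818) -> (-6.869,21.869) [heading=135, draw]
BK 2.1: (-6.869,21.869) -> (-5.384,20.384) [heading=135, draw]
RT 60: heading 135 -> 75
FD 1.5: (-5.384,20.384) -> (-4.996,21.833) [heading=75, draw]
RT 30: heading 75 -> 45
FD 13.4: (-4.996,21.833) -> (4.479,31.309) [heading=45, draw]
RT 90: heading 45 -> 315
RT 102: heading 315 -> 213
BK 2.5: (4.479,31.309) -> (6.576,32.67) [heading=213, draw]
FD 9.6: (6.576,32.67) -> (-1.476,27.442) [heading=213, draw]
LT 260: heading 213 -> 113
RT 60: heading 113 -> 53
Final: pos=(-1.476,27.442), heading=53, 7 segment(s) drawn
Segments drawn: 7

Answer: 7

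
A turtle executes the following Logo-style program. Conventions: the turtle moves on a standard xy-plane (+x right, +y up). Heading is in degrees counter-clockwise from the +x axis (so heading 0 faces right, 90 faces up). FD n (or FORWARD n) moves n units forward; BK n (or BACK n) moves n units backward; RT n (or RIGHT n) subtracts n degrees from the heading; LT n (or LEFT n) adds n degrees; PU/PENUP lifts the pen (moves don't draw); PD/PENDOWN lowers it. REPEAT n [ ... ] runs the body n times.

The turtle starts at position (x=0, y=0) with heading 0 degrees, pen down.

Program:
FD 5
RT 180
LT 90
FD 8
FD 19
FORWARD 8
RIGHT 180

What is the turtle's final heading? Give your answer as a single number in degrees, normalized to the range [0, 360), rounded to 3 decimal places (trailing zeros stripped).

Answer: 90

Derivation:
Executing turtle program step by step:
Start: pos=(0,0), heading=0, pen down
FD 5: (0,0) -> (5,0) [heading=0, draw]
RT 180: heading 0 -> 180
LT 90: heading 180 -> 270
FD 8: (5,0) -> (5,-8) [heading=270, draw]
FD 19: (5,-8) -> (5,-27) [heading=270, draw]
FD 8: (5,-27) -> (5,-35) [heading=270, draw]
RT 180: heading 270 -> 90
Final: pos=(5,-35), heading=90, 4 segment(s) drawn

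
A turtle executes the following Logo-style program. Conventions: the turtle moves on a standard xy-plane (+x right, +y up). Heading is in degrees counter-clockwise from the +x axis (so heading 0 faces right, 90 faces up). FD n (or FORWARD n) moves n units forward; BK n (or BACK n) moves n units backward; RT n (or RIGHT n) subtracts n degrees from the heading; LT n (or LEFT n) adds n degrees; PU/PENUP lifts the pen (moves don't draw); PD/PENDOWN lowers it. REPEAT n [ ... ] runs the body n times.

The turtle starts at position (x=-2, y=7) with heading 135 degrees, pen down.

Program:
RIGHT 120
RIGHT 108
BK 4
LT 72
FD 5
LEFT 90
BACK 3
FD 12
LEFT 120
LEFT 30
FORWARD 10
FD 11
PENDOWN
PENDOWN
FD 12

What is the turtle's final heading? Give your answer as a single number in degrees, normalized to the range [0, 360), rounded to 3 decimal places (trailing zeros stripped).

Answer: 219

Derivation:
Executing turtle program step by step:
Start: pos=(-2,7), heading=135, pen down
RT 120: heading 135 -> 15
RT 108: heading 15 -> 267
BK 4: (-2,7) -> (-1.791,10.995) [heading=267, draw]
LT 72: heading 267 -> 339
FD 5: (-1.791,10.995) -> (2.877,9.203) [heading=339, draw]
LT 90: heading 339 -> 69
BK 3: (2.877,9.203) -> (1.802,6.402) [heading=69, draw]
FD 12: (1.802,6.402) -> (6.103,17.605) [heading=69, draw]
LT 120: heading 69 -> 189
LT 30: heading 189 -> 219
FD 10: (6.103,17.605) -> (-1.669,11.312) [heading=219, draw]
FD 11: (-1.669,11.312) -> (-10.218,4.389) [heading=219, draw]
PD: pen down
PD: pen down
FD 12: (-10.218,4.389) -> (-19.543,-3.163) [heading=219, draw]
Final: pos=(-19.543,-3.163), heading=219, 7 segment(s) drawn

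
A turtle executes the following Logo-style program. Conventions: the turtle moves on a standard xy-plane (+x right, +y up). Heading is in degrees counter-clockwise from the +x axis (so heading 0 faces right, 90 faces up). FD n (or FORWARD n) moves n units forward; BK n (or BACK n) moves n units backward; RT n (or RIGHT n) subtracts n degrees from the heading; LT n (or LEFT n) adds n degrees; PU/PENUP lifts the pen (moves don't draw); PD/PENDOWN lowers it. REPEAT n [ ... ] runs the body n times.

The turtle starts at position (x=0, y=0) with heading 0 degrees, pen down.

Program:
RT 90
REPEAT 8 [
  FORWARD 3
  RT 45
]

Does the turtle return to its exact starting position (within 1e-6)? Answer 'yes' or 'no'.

Executing turtle program step by step:
Start: pos=(0,0), heading=0, pen down
RT 90: heading 0 -> 270
REPEAT 8 [
  -- iteration 1/8 --
  FD 3: (0,0) -> (0,-3) [heading=270, draw]
  RT 45: heading 270 -> 225
  -- iteration 2/8 --
  FD 3: (0,-3) -> (-2.121,-5.121) [heading=225, draw]
  RT 45: heading 225 -> 180
  -- iteration 3/8 --
  FD 3: (-2.121,-5.121) -> (-5.121,-5.121) [heading=180, draw]
  RT 45: heading 180 -> 135
  -- iteration 4/8 --
  FD 3: (-5.121,-5.121) -> (-7.243,-3) [heading=135, draw]
  RT 45: heading 135 -> 90
  -- iteration 5/8 --
  FD 3: (-7.243,-3) -> (-7.243,0) [heading=90, draw]
  RT 45: heading 90 -> 45
  -- iteration 6/8 --
  FD 3: (-7.243,0) -> (-5.121,2.121) [heading=45, draw]
  RT 45: heading 45 -> 0
  -- iteration 7/8 --
  FD 3: (-5.121,2.121) -> (-2.121,2.121) [heading=0, draw]
  RT 45: heading 0 -> 315
  -- iteration 8/8 --
  FD 3: (-2.121,2.121) -> (0,0) [heading=315, draw]
  RT 45: heading 315 -> 270
]
Final: pos=(0,0), heading=270, 8 segment(s) drawn

Start position: (0, 0)
Final position: (0, 0)
Distance = 0; < 1e-6 -> CLOSED

Answer: yes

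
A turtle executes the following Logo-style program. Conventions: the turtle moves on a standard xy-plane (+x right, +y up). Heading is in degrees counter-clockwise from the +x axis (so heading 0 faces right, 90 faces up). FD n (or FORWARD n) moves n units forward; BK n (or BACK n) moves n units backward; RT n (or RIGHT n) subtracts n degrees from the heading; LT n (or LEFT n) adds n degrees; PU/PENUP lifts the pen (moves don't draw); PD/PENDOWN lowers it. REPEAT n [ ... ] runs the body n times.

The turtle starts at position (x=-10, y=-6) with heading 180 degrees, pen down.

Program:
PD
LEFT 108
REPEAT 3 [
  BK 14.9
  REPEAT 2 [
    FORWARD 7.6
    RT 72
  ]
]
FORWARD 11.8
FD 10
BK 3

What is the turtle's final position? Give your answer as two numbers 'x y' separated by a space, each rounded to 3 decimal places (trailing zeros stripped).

Executing turtle program step by step:
Start: pos=(-10,-6), heading=180, pen down
PD: pen down
LT 108: heading 180 -> 288
REPEAT 3 [
  -- iteration 1/3 --
  BK 14.9: (-10,-6) -> (-14.604,8.171) [heading=288, draw]
  REPEAT 2 [
    -- iteration 1/2 --
    FD 7.6: (-14.604,8.171) -> (-12.256,0.943) [heading=288, draw]
    RT 72: heading 288 -> 216
    -- iteration 2/2 --
    FD 7.6: (-12.256,0.943) -> (-18.404,-3.524) [heading=216, draw]
    RT 72: heading 216 -> 144
  ]
  -- iteration 2/3 --
  BK 14.9: (-18.404,-3.524) -> (-6.35,-12.282) [heading=144, draw]
  REPEAT 2 [
    -- iteration 1/2 --
    FD 7.6: (-6.35,-12.282) -> (-12.499,-7.815) [heading=144, draw]
    RT 72: heading 144 -> 72
    -- iteration 2/2 --
    FD 7.6: (-12.499,-7.815) -> (-10.15,-0.587) [heading=72, draw]
    RT 72: heading 72 -> 0
  ]
  -- iteration 3/3 --
  BK 14.9: (-10.15,-0.587) -> (-25.05,-0.587) [heading=0, draw]
  REPEAT 2 [
    -- iteration 1/2 --
    FD 7.6: (-25.05,-0.587) -> (-17.45,-0.587) [heading=0, draw]
    RT 72: heading 0 -> 288
    -- iteration 2/2 --
    FD 7.6: (-17.45,-0.587) -> (-15.101,-7.815) [heading=288, draw]
    RT 72: heading 288 -> 216
  ]
]
FD 11.8: (-15.101,-7.815) -> (-24.648,-14.751) [heading=216, draw]
FD 10: (-24.648,-14.751) -> (-32.738,-20.629) [heading=216, draw]
BK 3: (-32.738,-20.629) -> (-30.311,-18.866) [heading=216, draw]
Final: pos=(-30.311,-18.866), heading=216, 12 segment(s) drawn

Answer: -30.311 -18.866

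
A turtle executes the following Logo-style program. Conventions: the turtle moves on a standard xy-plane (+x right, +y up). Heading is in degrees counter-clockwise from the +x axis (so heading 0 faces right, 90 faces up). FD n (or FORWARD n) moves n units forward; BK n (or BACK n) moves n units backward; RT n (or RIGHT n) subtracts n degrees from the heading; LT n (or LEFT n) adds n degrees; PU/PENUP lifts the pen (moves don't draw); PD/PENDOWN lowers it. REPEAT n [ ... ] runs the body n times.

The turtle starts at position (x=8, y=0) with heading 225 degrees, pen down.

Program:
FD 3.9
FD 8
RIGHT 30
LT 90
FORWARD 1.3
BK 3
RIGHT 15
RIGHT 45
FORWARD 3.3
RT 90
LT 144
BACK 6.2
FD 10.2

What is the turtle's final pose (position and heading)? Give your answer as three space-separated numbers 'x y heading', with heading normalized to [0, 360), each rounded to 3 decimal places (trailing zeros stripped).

Answer: -2.562 -13.057 279

Derivation:
Executing turtle program step by step:
Start: pos=(8,0), heading=225, pen down
FD 3.9: (8,0) -> (5.242,-2.758) [heading=225, draw]
FD 8: (5.242,-2.758) -> (-0.415,-8.415) [heading=225, draw]
RT 30: heading 225 -> 195
LT 90: heading 195 -> 285
FD 1.3: (-0.415,-8.415) -> (-0.078,-9.67) [heading=285, draw]
BK 3: (-0.078,-9.67) -> (-0.855,-6.772) [heading=285, draw]
RT 15: heading 285 -> 270
RT 45: heading 270 -> 225
FD 3.3: (-0.855,-6.772) -> (-3.188,-9.106) [heading=225, draw]
RT 90: heading 225 -> 135
LT 144: heading 135 -> 279
BK 6.2: (-3.188,-9.106) -> (-4.158,-2.982) [heading=279, draw]
FD 10.2: (-4.158,-2.982) -> (-2.562,-13.057) [heading=279, draw]
Final: pos=(-2.562,-13.057), heading=279, 7 segment(s) drawn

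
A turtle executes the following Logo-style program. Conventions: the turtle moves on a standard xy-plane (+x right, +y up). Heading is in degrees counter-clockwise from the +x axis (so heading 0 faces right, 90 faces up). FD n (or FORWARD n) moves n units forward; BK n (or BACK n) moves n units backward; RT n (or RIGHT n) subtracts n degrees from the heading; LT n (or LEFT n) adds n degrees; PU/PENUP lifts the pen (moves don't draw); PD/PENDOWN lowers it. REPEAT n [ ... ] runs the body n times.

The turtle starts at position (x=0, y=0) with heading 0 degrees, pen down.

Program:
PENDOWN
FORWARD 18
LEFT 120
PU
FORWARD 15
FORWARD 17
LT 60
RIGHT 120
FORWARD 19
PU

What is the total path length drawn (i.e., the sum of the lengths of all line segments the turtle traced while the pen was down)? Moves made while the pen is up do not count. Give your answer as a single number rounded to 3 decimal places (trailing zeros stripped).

Answer: 18

Derivation:
Executing turtle program step by step:
Start: pos=(0,0), heading=0, pen down
PD: pen down
FD 18: (0,0) -> (18,0) [heading=0, draw]
LT 120: heading 0 -> 120
PU: pen up
FD 15: (18,0) -> (10.5,12.99) [heading=120, move]
FD 17: (10.5,12.99) -> (2,27.713) [heading=120, move]
LT 60: heading 120 -> 180
RT 120: heading 180 -> 60
FD 19: (2,27.713) -> (11.5,44.167) [heading=60, move]
PU: pen up
Final: pos=(11.5,44.167), heading=60, 1 segment(s) drawn

Segment lengths:
  seg 1: (0,0) -> (18,0), length = 18
Total = 18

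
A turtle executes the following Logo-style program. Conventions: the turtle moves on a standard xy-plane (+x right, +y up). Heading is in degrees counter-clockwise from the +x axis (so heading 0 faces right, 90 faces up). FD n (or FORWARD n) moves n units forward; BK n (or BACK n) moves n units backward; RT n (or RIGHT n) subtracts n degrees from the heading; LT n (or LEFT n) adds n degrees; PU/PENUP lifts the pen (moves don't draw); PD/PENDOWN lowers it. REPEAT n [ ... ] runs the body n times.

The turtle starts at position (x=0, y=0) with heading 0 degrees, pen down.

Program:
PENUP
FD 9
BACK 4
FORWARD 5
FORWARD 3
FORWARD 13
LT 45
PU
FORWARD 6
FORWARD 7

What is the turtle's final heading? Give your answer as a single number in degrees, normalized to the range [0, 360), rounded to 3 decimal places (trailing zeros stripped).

Executing turtle program step by step:
Start: pos=(0,0), heading=0, pen down
PU: pen up
FD 9: (0,0) -> (9,0) [heading=0, move]
BK 4: (9,0) -> (5,0) [heading=0, move]
FD 5: (5,0) -> (10,0) [heading=0, move]
FD 3: (10,0) -> (13,0) [heading=0, move]
FD 13: (13,0) -> (26,0) [heading=0, move]
LT 45: heading 0 -> 45
PU: pen up
FD 6: (26,0) -> (30.243,4.243) [heading=45, move]
FD 7: (30.243,4.243) -> (35.192,9.192) [heading=45, move]
Final: pos=(35.192,9.192), heading=45, 0 segment(s) drawn

Answer: 45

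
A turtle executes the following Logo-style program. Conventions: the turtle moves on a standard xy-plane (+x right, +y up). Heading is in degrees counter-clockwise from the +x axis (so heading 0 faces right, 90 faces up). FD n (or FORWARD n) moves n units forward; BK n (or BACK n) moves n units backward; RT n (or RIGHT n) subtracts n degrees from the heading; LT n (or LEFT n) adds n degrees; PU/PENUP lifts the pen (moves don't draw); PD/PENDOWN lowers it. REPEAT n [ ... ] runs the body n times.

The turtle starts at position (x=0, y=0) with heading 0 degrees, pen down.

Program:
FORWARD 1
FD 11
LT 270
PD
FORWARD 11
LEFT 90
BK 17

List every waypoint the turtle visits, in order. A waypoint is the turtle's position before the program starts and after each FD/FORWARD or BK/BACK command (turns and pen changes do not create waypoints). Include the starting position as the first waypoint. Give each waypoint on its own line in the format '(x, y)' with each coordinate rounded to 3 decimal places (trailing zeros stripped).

Answer: (0, 0)
(1, 0)
(12, 0)
(12, -11)
(-5, -11)

Derivation:
Executing turtle program step by step:
Start: pos=(0,0), heading=0, pen down
FD 1: (0,0) -> (1,0) [heading=0, draw]
FD 11: (1,0) -> (12,0) [heading=0, draw]
LT 270: heading 0 -> 270
PD: pen down
FD 11: (12,0) -> (12,-11) [heading=270, draw]
LT 90: heading 270 -> 0
BK 17: (12,-11) -> (-5,-11) [heading=0, draw]
Final: pos=(-5,-11), heading=0, 4 segment(s) drawn
Waypoints (5 total):
(0, 0)
(1, 0)
(12, 0)
(12, -11)
(-5, -11)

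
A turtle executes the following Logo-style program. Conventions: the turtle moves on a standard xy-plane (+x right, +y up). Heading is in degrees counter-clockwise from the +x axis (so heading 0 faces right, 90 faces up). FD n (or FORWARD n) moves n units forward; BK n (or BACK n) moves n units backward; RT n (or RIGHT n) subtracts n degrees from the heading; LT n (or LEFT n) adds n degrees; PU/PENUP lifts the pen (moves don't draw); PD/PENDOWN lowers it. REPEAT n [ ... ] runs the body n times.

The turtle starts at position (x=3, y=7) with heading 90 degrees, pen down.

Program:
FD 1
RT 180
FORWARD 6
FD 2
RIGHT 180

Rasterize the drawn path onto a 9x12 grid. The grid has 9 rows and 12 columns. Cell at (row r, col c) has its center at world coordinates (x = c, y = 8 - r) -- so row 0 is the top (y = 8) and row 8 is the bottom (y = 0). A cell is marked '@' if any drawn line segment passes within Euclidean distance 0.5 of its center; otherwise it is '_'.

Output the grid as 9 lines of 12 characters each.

Segment 0: (3,7) -> (3,8)
Segment 1: (3,8) -> (3,2)
Segment 2: (3,2) -> (3,0)

Answer: ___@________
___@________
___@________
___@________
___@________
___@________
___@________
___@________
___@________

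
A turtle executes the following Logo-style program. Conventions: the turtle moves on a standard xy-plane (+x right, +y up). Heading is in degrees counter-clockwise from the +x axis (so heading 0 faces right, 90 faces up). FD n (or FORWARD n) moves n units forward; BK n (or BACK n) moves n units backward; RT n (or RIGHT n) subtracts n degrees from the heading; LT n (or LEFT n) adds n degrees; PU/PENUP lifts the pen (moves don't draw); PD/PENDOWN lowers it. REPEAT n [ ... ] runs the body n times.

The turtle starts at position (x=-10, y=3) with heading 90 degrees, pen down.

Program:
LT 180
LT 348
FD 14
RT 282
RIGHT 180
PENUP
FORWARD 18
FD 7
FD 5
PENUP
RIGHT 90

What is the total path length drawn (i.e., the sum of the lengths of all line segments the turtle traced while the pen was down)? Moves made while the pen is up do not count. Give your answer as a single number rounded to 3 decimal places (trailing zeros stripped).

Answer: 14

Derivation:
Executing turtle program step by step:
Start: pos=(-10,3), heading=90, pen down
LT 180: heading 90 -> 270
LT 348: heading 270 -> 258
FD 14: (-10,3) -> (-12.911,-10.694) [heading=258, draw]
RT 282: heading 258 -> 336
RT 180: heading 336 -> 156
PU: pen up
FD 18: (-12.911,-10.694) -> (-29.355,-3.373) [heading=156, move]
FD 7: (-29.355,-3.373) -> (-35.749,-0.526) [heading=156, move]
FD 5: (-35.749,-0.526) -> (-40.317,1.508) [heading=156, move]
PU: pen up
RT 90: heading 156 -> 66
Final: pos=(-40.317,1.508), heading=66, 1 segment(s) drawn

Segment lengths:
  seg 1: (-10,3) -> (-12.911,-10.694), length = 14
Total = 14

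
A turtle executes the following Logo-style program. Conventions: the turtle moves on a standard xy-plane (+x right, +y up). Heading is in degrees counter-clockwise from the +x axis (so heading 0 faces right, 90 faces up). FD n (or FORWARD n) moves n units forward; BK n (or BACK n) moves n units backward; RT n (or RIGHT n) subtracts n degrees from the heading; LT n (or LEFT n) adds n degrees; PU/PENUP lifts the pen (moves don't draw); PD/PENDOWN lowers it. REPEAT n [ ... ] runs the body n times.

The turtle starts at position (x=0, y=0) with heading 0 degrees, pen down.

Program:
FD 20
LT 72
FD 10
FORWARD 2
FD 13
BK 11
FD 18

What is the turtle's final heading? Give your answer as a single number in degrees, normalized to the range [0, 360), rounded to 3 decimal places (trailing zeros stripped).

Executing turtle program step by step:
Start: pos=(0,0), heading=0, pen down
FD 20: (0,0) -> (20,0) [heading=0, draw]
LT 72: heading 0 -> 72
FD 10: (20,0) -> (23.09,9.511) [heading=72, draw]
FD 2: (23.09,9.511) -> (23.708,11.413) [heading=72, draw]
FD 13: (23.708,11.413) -> (27.725,23.776) [heading=72, draw]
BK 11: (27.725,23.776) -> (24.326,13.315) [heading=72, draw]
FD 18: (24.326,13.315) -> (29.889,30.434) [heading=72, draw]
Final: pos=(29.889,30.434), heading=72, 6 segment(s) drawn

Answer: 72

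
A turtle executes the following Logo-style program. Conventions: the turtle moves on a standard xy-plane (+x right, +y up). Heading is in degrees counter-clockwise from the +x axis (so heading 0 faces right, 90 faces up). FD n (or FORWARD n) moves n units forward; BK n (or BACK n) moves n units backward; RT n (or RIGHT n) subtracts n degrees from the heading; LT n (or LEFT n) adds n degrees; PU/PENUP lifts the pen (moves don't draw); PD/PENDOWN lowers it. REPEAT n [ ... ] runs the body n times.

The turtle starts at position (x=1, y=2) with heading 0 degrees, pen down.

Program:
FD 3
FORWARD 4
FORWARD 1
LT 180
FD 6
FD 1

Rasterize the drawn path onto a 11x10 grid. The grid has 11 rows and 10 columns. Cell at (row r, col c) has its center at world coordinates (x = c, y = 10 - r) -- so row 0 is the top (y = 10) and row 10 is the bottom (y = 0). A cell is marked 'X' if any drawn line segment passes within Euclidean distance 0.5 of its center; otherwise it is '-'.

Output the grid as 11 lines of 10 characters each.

Segment 0: (1,2) -> (4,2)
Segment 1: (4,2) -> (8,2)
Segment 2: (8,2) -> (9,2)
Segment 3: (9,2) -> (3,2)
Segment 4: (3,2) -> (2,2)

Answer: ----------
----------
----------
----------
----------
----------
----------
----------
-XXXXXXXXX
----------
----------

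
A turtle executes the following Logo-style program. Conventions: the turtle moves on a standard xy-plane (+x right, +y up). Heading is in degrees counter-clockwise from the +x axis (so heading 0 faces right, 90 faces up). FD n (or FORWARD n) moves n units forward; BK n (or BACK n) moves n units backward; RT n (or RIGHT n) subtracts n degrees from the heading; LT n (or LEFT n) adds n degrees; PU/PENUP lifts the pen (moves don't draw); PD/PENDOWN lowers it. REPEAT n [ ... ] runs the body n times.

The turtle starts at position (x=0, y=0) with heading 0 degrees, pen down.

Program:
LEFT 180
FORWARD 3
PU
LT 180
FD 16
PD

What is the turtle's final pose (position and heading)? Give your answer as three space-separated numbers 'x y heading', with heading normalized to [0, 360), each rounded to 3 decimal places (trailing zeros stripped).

Answer: 13 0 0

Derivation:
Executing turtle program step by step:
Start: pos=(0,0), heading=0, pen down
LT 180: heading 0 -> 180
FD 3: (0,0) -> (-3,0) [heading=180, draw]
PU: pen up
LT 180: heading 180 -> 0
FD 16: (-3,0) -> (13,0) [heading=0, move]
PD: pen down
Final: pos=(13,0), heading=0, 1 segment(s) drawn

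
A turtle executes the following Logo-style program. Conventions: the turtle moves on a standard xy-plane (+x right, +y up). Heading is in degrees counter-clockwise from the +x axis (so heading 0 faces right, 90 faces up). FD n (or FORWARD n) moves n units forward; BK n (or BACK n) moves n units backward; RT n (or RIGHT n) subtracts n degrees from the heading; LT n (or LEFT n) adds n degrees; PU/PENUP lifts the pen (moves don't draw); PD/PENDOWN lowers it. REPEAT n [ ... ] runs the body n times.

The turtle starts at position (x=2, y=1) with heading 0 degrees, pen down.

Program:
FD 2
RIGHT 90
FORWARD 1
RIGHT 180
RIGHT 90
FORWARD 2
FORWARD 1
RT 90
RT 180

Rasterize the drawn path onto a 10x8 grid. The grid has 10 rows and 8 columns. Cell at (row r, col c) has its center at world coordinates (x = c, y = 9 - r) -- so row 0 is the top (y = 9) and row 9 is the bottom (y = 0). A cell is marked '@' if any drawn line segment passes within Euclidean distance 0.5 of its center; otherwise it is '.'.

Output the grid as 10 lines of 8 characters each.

Answer: ........
........
........
........
........
........
........
........
..@@@...
....@@@@

Derivation:
Segment 0: (2,1) -> (4,1)
Segment 1: (4,1) -> (4,0)
Segment 2: (4,0) -> (6,0)
Segment 3: (6,0) -> (7,0)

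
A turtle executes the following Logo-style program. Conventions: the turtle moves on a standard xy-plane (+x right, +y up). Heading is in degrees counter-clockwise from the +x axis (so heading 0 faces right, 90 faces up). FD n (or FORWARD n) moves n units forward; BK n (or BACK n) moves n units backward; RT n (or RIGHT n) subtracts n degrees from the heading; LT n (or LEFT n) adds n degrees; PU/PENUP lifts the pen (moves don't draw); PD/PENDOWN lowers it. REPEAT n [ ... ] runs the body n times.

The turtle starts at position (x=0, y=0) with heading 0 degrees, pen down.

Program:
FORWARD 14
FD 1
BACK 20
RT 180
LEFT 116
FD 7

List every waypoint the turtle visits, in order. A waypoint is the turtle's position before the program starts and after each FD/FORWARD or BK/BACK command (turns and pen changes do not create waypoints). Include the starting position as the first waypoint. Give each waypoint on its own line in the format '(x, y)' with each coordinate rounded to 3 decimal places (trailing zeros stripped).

Executing turtle program step by step:
Start: pos=(0,0), heading=0, pen down
FD 14: (0,0) -> (14,0) [heading=0, draw]
FD 1: (14,0) -> (15,0) [heading=0, draw]
BK 20: (15,0) -> (-5,0) [heading=0, draw]
RT 180: heading 0 -> 180
LT 116: heading 180 -> 296
FD 7: (-5,0) -> (-1.931,-6.292) [heading=296, draw]
Final: pos=(-1.931,-6.292), heading=296, 4 segment(s) drawn
Waypoints (5 total):
(0, 0)
(14, 0)
(15, 0)
(-5, 0)
(-1.931, -6.292)

Answer: (0, 0)
(14, 0)
(15, 0)
(-5, 0)
(-1.931, -6.292)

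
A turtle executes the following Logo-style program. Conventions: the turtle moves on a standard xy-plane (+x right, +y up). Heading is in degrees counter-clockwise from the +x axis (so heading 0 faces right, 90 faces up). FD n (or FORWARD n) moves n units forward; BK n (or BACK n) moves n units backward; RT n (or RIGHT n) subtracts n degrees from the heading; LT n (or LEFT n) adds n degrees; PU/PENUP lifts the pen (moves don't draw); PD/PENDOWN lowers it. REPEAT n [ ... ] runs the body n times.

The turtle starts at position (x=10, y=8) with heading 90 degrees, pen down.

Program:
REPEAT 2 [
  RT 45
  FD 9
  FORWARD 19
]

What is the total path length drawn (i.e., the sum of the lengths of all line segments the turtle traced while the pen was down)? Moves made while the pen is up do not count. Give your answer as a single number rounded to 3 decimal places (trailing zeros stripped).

Answer: 56

Derivation:
Executing turtle program step by step:
Start: pos=(10,8), heading=90, pen down
REPEAT 2 [
  -- iteration 1/2 --
  RT 45: heading 90 -> 45
  FD 9: (10,8) -> (16.364,14.364) [heading=45, draw]
  FD 19: (16.364,14.364) -> (29.799,27.799) [heading=45, draw]
  -- iteration 2/2 --
  RT 45: heading 45 -> 0
  FD 9: (29.799,27.799) -> (38.799,27.799) [heading=0, draw]
  FD 19: (38.799,27.799) -> (57.799,27.799) [heading=0, draw]
]
Final: pos=(57.799,27.799), heading=0, 4 segment(s) drawn

Segment lengths:
  seg 1: (10,8) -> (16.364,14.364), length = 9
  seg 2: (16.364,14.364) -> (29.799,27.799), length = 19
  seg 3: (29.799,27.799) -> (38.799,27.799), length = 9
  seg 4: (38.799,27.799) -> (57.799,27.799), length = 19
Total = 56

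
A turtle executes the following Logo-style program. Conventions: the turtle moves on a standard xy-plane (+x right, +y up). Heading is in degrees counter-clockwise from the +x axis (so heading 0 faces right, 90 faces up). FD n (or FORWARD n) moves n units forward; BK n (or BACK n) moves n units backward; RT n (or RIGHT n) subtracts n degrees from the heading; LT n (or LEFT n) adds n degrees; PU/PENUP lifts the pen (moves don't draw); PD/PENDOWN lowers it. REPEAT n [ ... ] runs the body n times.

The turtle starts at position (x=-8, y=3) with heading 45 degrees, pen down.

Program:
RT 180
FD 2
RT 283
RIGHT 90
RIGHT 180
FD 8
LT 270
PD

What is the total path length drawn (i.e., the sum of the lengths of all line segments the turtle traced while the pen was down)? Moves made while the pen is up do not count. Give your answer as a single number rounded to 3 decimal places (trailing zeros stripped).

Answer: 10

Derivation:
Executing turtle program step by step:
Start: pos=(-8,3), heading=45, pen down
RT 180: heading 45 -> 225
FD 2: (-8,3) -> (-9.414,1.586) [heading=225, draw]
RT 283: heading 225 -> 302
RT 90: heading 302 -> 212
RT 180: heading 212 -> 32
FD 8: (-9.414,1.586) -> (-2.63,5.825) [heading=32, draw]
LT 270: heading 32 -> 302
PD: pen down
Final: pos=(-2.63,5.825), heading=302, 2 segment(s) drawn

Segment lengths:
  seg 1: (-8,3) -> (-9.414,1.586), length = 2
  seg 2: (-9.414,1.586) -> (-2.63,5.825), length = 8
Total = 10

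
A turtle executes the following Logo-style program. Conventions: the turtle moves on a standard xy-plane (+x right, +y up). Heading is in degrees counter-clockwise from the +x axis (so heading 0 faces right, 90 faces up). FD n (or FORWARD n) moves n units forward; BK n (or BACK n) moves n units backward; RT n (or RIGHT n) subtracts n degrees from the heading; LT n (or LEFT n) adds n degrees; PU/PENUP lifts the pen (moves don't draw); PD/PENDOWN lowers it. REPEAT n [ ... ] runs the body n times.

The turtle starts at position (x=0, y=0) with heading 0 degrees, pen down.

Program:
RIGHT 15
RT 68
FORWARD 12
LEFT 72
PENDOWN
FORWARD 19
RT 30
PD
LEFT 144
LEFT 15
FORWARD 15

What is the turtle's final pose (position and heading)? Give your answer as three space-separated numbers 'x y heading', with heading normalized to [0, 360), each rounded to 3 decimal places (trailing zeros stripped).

Executing turtle program step by step:
Start: pos=(0,0), heading=0, pen down
RT 15: heading 0 -> 345
RT 68: heading 345 -> 277
FD 12: (0,0) -> (1.462,-11.911) [heading=277, draw]
LT 72: heading 277 -> 349
PD: pen down
FD 19: (1.462,-11.911) -> (20.113,-15.536) [heading=349, draw]
RT 30: heading 349 -> 319
PD: pen down
LT 144: heading 319 -> 103
LT 15: heading 103 -> 118
FD 15: (20.113,-15.536) -> (13.071,-2.292) [heading=118, draw]
Final: pos=(13.071,-2.292), heading=118, 3 segment(s) drawn

Answer: 13.071 -2.292 118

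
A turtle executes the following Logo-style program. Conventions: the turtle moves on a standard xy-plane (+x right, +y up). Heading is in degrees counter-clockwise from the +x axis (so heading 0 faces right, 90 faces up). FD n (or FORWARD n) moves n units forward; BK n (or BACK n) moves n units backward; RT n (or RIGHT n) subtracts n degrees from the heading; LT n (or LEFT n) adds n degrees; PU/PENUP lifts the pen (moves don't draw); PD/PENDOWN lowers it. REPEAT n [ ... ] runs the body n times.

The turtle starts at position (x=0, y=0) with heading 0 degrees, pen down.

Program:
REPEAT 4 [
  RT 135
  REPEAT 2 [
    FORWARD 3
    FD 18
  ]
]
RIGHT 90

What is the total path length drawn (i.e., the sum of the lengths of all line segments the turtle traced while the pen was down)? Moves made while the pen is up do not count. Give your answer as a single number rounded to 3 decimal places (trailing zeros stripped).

Executing turtle program step by step:
Start: pos=(0,0), heading=0, pen down
REPEAT 4 [
  -- iteration 1/4 --
  RT 135: heading 0 -> 225
  REPEAT 2 [
    -- iteration 1/2 --
    FD 3: (0,0) -> (-2.121,-2.121) [heading=225, draw]
    FD 18: (-2.121,-2.121) -> (-14.849,-14.849) [heading=225, draw]
    -- iteration 2/2 --
    FD 3: (-14.849,-14.849) -> (-16.971,-16.971) [heading=225, draw]
    FD 18: (-16.971,-16.971) -> (-29.698,-29.698) [heading=225, draw]
  ]
  -- iteration 2/4 --
  RT 135: heading 225 -> 90
  REPEAT 2 [
    -- iteration 1/2 --
    FD 3: (-29.698,-29.698) -> (-29.698,-26.698) [heading=90, draw]
    FD 18: (-29.698,-26.698) -> (-29.698,-8.698) [heading=90, draw]
    -- iteration 2/2 --
    FD 3: (-29.698,-8.698) -> (-29.698,-5.698) [heading=90, draw]
    FD 18: (-29.698,-5.698) -> (-29.698,12.302) [heading=90, draw]
  ]
  -- iteration 3/4 --
  RT 135: heading 90 -> 315
  REPEAT 2 [
    -- iteration 1/2 --
    FD 3: (-29.698,12.302) -> (-27.577,10.18) [heading=315, draw]
    FD 18: (-27.577,10.18) -> (-14.849,-2.548) [heading=315, draw]
    -- iteration 2/2 --
    FD 3: (-14.849,-2.548) -> (-12.728,-4.669) [heading=315, draw]
    FD 18: (-12.728,-4.669) -> (0,-17.397) [heading=315, draw]
  ]
  -- iteration 4/4 --
  RT 135: heading 315 -> 180
  REPEAT 2 [
    -- iteration 1/2 --
    FD 3: (0,-17.397) -> (-3,-17.397) [heading=180, draw]
    FD 18: (-3,-17.397) -> (-21,-17.397) [heading=180, draw]
    -- iteration 2/2 --
    FD 3: (-21,-17.397) -> (-24,-17.397) [heading=180, draw]
    FD 18: (-24,-17.397) -> (-42,-17.397) [heading=180, draw]
  ]
]
RT 90: heading 180 -> 90
Final: pos=(-42,-17.397), heading=90, 16 segment(s) drawn

Segment lengths:
  seg 1: (0,0) -> (-2.121,-2.121), length = 3
  seg 2: (-2.121,-2.121) -> (-14.849,-14.849), length = 18
  seg 3: (-14.849,-14.849) -> (-16.971,-16.971), length = 3
  seg 4: (-16.971,-16.971) -> (-29.698,-29.698), length = 18
  seg 5: (-29.698,-29.698) -> (-29.698,-26.698), length = 3
  seg 6: (-29.698,-26.698) -> (-29.698,-8.698), length = 18
  seg 7: (-29.698,-8.698) -> (-29.698,-5.698), length = 3
  seg 8: (-29.698,-5.698) -> (-29.698,12.302), length = 18
  seg 9: (-29.698,12.302) -> (-27.577,10.18), length = 3
  seg 10: (-27.577,10.18) -> (-14.849,-2.548), length = 18
  seg 11: (-14.849,-2.548) -> (-12.728,-4.669), length = 3
  seg 12: (-12.728,-4.669) -> (0,-17.397), length = 18
  seg 13: (0,-17.397) -> (-3,-17.397), length = 3
  seg 14: (-3,-17.397) -> (-21,-17.397), length = 18
  seg 15: (-21,-17.397) -> (-24,-17.397), length = 3
  seg 16: (-24,-17.397) -> (-42,-17.397), length = 18
Total = 168

Answer: 168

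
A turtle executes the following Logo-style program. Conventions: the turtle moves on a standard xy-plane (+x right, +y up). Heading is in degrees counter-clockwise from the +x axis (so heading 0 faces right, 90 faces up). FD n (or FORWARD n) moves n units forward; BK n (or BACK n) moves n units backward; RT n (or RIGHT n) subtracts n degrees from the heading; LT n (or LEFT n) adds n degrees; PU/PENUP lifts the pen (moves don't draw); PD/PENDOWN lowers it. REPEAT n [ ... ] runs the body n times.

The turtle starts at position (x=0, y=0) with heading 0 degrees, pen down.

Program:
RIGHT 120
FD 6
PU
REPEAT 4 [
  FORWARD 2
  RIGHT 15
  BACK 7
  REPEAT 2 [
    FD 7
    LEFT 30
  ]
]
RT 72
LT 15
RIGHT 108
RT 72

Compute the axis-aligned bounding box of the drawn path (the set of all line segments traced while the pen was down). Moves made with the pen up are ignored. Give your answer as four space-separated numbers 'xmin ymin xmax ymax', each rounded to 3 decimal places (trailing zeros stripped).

Answer: -3 -5.196 0 0

Derivation:
Executing turtle program step by step:
Start: pos=(0,0), heading=0, pen down
RT 120: heading 0 -> 240
FD 6: (0,0) -> (-3,-5.196) [heading=240, draw]
PU: pen up
REPEAT 4 [
  -- iteration 1/4 --
  FD 2: (-3,-5.196) -> (-4,-6.928) [heading=240, move]
  RT 15: heading 240 -> 225
  BK 7: (-4,-6.928) -> (0.95,-1.978) [heading=225, move]
  REPEAT 2 [
    -- iteration 1/2 --
    FD 7: (0.95,-1.978) -> (-4,-6.928) [heading=225, move]
    LT 30: heading 225 -> 255
    -- iteration 2/2 --
    FD 7: (-4,-6.928) -> (-5.812,-13.69) [heading=255, move]
    LT 30: heading 255 -> 285
  ]
  -- iteration 2/4 --
  FD 2: (-5.812,-13.69) -> (-5.294,-15.622) [heading=285, move]
  RT 15: heading 285 -> 270
  BK 7: (-5.294,-15.622) -> (-5.294,-8.622) [heading=270, move]
  REPEAT 2 [
    -- iteration 1/2 --
    FD 7: (-5.294,-8.622) -> (-5.294,-15.622) [heading=270, move]
    LT 30: heading 270 -> 300
    -- iteration 2/2 --
    FD 7: (-5.294,-15.622) -> (-1.794,-21.684) [heading=300, move]
    LT 30: heading 300 -> 330
  ]
  -- iteration 3/4 --
  FD 2: (-1.794,-21.684) -> (-0.062,-22.684) [heading=330, move]
  RT 15: heading 330 -> 315
  BK 7: (-0.062,-22.684) -> (-5.012,-17.734) [heading=315, move]
  REPEAT 2 [
    -- iteration 1/2 --
    FD 7: (-5.012,-17.734) -> (-0.062,-22.684) [heading=315, move]
    LT 30: heading 315 -> 345
    -- iteration 2/2 --
    FD 7: (-0.062,-22.684) -> (6.699,-24.495) [heading=345, move]
    LT 30: heading 345 -> 15
  ]
  -- iteration 4/4 --
  FD 2: (6.699,-24.495) -> (8.631,-23.978) [heading=15, move]
  RT 15: heading 15 -> 0
  BK 7: (8.631,-23.978) -> (1.631,-23.978) [heading=0, move]
  REPEAT 2 [
    -- iteration 1/2 --
    FD 7: (1.631,-23.978) -> (8.631,-23.978) [heading=0, move]
    LT 30: heading 0 -> 30
    -- iteration 2/2 --
    FD 7: (8.631,-23.978) -> (14.693,-20.478) [heading=30, move]
    LT 30: heading 30 -> 60
  ]
]
RT 72: heading 60 -> 348
LT 15: heading 348 -> 3
RT 108: heading 3 -> 255
RT 72: heading 255 -> 183
Final: pos=(14.693,-20.478), heading=183, 1 segment(s) drawn

Segment endpoints: x in {-3, 0}, y in {-5.196, 0}
xmin=-3, ymin=-5.196, xmax=0, ymax=0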